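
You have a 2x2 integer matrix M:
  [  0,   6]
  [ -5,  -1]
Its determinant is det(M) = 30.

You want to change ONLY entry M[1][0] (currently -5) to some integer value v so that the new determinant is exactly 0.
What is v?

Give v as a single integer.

det is linear in entry M[1][0]: det = old_det + (v - -5) * C_10
Cofactor C_10 = -6
Want det = 0: 30 + (v - -5) * -6 = 0
  (v - -5) = -30 / -6 = 5
  v = -5 + (5) = 0

Answer: 0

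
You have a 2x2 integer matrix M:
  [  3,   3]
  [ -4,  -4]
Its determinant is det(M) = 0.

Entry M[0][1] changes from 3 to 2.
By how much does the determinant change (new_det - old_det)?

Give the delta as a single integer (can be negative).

Answer: -4

Derivation:
Cofactor C_01 = 4
Entry delta = 2 - 3 = -1
Det delta = entry_delta * cofactor = -1 * 4 = -4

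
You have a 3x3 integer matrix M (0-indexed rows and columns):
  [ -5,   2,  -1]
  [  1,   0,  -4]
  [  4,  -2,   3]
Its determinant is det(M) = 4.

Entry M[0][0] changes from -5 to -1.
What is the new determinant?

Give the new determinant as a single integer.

det is linear in row 0: changing M[0][0] by delta changes det by delta * cofactor(0,0).
Cofactor C_00 = (-1)^(0+0) * minor(0,0) = -8
Entry delta = -1 - -5 = 4
Det delta = 4 * -8 = -32
New det = 4 + -32 = -28

Answer: -28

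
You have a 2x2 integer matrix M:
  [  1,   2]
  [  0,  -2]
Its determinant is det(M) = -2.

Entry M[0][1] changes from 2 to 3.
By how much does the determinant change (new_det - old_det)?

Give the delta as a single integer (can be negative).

Cofactor C_01 = 0
Entry delta = 3 - 2 = 1
Det delta = entry_delta * cofactor = 1 * 0 = 0

Answer: 0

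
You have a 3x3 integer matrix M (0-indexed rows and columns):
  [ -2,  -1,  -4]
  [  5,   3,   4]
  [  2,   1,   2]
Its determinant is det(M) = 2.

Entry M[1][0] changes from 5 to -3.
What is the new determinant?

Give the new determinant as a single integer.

Answer: 18

Derivation:
det is linear in row 1: changing M[1][0] by delta changes det by delta * cofactor(1,0).
Cofactor C_10 = (-1)^(1+0) * minor(1,0) = -2
Entry delta = -3 - 5 = -8
Det delta = -8 * -2 = 16
New det = 2 + 16 = 18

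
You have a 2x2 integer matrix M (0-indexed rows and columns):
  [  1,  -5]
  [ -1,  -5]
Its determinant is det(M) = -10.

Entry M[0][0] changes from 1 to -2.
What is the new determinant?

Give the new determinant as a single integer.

Answer: 5

Derivation:
det is linear in row 0: changing M[0][0] by delta changes det by delta * cofactor(0,0).
Cofactor C_00 = (-1)^(0+0) * minor(0,0) = -5
Entry delta = -2 - 1 = -3
Det delta = -3 * -5 = 15
New det = -10 + 15 = 5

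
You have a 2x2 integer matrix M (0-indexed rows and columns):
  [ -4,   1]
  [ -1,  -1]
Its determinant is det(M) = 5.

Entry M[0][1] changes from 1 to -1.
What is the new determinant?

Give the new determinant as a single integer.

Answer: 3

Derivation:
det is linear in row 0: changing M[0][1] by delta changes det by delta * cofactor(0,1).
Cofactor C_01 = (-1)^(0+1) * minor(0,1) = 1
Entry delta = -1 - 1 = -2
Det delta = -2 * 1 = -2
New det = 5 + -2 = 3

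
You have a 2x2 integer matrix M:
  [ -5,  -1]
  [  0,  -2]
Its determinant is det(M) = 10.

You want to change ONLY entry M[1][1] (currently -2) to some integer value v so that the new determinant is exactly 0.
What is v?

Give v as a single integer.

Answer: 0

Derivation:
det is linear in entry M[1][1]: det = old_det + (v - -2) * C_11
Cofactor C_11 = -5
Want det = 0: 10 + (v - -2) * -5 = 0
  (v - -2) = -10 / -5 = 2
  v = -2 + (2) = 0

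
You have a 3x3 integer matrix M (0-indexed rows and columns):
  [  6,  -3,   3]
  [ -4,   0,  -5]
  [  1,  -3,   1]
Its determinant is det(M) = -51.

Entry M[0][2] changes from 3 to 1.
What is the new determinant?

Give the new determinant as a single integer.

det is linear in row 0: changing M[0][2] by delta changes det by delta * cofactor(0,2).
Cofactor C_02 = (-1)^(0+2) * minor(0,2) = 12
Entry delta = 1 - 3 = -2
Det delta = -2 * 12 = -24
New det = -51 + -24 = -75

Answer: -75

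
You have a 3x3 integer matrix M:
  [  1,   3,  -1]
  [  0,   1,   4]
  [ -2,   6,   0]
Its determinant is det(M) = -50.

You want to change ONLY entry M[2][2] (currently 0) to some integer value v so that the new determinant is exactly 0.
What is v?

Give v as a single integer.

Answer: 50

Derivation:
det is linear in entry M[2][2]: det = old_det + (v - 0) * C_22
Cofactor C_22 = 1
Want det = 0: -50 + (v - 0) * 1 = 0
  (v - 0) = 50 / 1 = 50
  v = 0 + (50) = 50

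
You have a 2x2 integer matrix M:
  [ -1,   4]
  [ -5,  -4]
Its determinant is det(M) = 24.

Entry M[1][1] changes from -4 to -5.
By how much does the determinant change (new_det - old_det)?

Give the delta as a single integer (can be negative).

Answer: 1

Derivation:
Cofactor C_11 = -1
Entry delta = -5 - -4 = -1
Det delta = entry_delta * cofactor = -1 * -1 = 1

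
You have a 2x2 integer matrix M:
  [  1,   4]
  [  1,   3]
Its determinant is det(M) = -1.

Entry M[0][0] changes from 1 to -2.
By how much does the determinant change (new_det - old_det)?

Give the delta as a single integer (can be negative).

Cofactor C_00 = 3
Entry delta = -2 - 1 = -3
Det delta = entry_delta * cofactor = -3 * 3 = -9

Answer: -9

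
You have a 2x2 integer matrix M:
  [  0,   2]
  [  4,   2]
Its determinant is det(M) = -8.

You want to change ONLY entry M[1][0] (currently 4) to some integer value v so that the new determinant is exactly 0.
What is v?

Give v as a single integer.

Answer: 0

Derivation:
det is linear in entry M[1][0]: det = old_det + (v - 4) * C_10
Cofactor C_10 = -2
Want det = 0: -8 + (v - 4) * -2 = 0
  (v - 4) = 8 / -2 = -4
  v = 4 + (-4) = 0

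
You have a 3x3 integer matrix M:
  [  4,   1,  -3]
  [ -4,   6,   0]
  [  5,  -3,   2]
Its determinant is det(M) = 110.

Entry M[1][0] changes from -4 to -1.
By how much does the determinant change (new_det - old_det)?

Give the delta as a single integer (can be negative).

Answer: 21

Derivation:
Cofactor C_10 = 7
Entry delta = -1 - -4 = 3
Det delta = entry_delta * cofactor = 3 * 7 = 21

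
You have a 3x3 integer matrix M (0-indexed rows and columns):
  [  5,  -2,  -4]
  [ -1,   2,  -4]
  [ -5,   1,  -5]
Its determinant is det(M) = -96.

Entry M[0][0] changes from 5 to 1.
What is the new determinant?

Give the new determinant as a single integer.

Answer: -72

Derivation:
det is linear in row 0: changing M[0][0] by delta changes det by delta * cofactor(0,0).
Cofactor C_00 = (-1)^(0+0) * minor(0,0) = -6
Entry delta = 1 - 5 = -4
Det delta = -4 * -6 = 24
New det = -96 + 24 = -72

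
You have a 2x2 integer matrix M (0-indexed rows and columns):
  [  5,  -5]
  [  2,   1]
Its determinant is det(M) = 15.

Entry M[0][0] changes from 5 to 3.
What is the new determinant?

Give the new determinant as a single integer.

det is linear in row 0: changing M[0][0] by delta changes det by delta * cofactor(0,0).
Cofactor C_00 = (-1)^(0+0) * minor(0,0) = 1
Entry delta = 3 - 5 = -2
Det delta = -2 * 1 = -2
New det = 15 + -2 = 13

Answer: 13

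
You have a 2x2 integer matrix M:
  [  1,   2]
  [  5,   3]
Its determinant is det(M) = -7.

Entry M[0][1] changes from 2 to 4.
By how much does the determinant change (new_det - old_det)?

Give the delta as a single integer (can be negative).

Cofactor C_01 = -5
Entry delta = 4 - 2 = 2
Det delta = entry_delta * cofactor = 2 * -5 = -10

Answer: -10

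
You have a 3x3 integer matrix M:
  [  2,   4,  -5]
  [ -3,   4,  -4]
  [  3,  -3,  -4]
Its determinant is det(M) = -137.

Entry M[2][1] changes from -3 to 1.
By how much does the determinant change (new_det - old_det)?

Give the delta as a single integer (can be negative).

Cofactor C_21 = 23
Entry delta = 1 - -3 = 4
Det delta = entry_delta * cofactor = 4 * 23 = 92

Answer: 92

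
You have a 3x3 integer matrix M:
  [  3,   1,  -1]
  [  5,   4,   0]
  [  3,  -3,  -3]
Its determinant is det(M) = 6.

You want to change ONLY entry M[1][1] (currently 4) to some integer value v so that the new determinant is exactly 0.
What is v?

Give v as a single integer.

det is linear in entry M[1][1]: det = old_det + (v - 4) * C_11
Cofactor C_11 = -6
Want det = 0: 6 + (v - 4) * -6 = 0
  (v - 4) = -6 / -6 = 1
  v = 4 + (1) = 5

Answer: 5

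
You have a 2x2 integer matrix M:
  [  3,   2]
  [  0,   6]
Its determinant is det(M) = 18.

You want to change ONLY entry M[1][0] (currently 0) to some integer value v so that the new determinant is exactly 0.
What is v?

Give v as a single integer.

Answer: 9

Derivation:
det is linear in entry M[1][0]: det = old_det + (v - 0) * C_10
Cofactor C_10 = -2
Want det = 0: 18 + (v - 0) * -2 = 0
  (v - 0) = -18 / -2 = 9
  v = 0 + (9) = 9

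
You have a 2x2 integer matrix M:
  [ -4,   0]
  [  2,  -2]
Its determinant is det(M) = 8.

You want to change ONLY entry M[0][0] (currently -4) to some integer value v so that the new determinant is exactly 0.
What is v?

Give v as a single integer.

Answer: 0

Derivation:
det is linear in entry M[0][0]: det = old_det + (v - -4) * C_00
Cofactor C_00 = -2
Want det = 0: 8 + (v - -4) * -2 = 0
  (v - -4) = -8 / -2 = 4
  v = -4 + (4) = 0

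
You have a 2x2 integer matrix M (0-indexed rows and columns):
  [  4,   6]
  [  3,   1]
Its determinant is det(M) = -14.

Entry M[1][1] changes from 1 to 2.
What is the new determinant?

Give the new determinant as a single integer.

Answer: -10

Derivation:
det is linear in row 1: changing M[1][1] by delta changes det by delta * cofactor(1,1).
Cofactor C_11 = (-1)^(1+1) * minor(1,1) = 4
Entry delta = 2 - 1 = 1
Det delta = 1 * 4 = 4
New det = -14 + 4 = -10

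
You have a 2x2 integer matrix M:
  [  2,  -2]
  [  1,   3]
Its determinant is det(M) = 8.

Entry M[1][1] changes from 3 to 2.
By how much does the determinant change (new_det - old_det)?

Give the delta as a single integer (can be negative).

Answer: -2

Derivation:
Cofactor C_11 = 2
Entry delta = 2 - 3 = -1
Det delta = entry_delta * cofactor = -1 * 2 = -2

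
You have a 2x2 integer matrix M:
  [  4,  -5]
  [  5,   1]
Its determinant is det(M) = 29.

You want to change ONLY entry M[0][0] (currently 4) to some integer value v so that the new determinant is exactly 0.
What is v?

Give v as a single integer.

det is linear in entry M[0][0]: det = old_det + (v - 4) * C_00
Cofactor C_00 = 1
Want det = 0: 29 + (v - 4) * 1 = 0
  (v - 4) = -29 / 1 = -29
  v = 4 + (-29) = -25

Answer: -25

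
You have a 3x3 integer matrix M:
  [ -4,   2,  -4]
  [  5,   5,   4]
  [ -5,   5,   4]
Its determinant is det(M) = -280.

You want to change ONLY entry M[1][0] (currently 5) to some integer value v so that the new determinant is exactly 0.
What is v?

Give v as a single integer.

Answer: -5

Derivation:
det is linear in entry M[1][0]: det = old_det + (v - 5) * C_10
Cofactor C_10 = -28
Want det = 0: -280 + (v - 5) * -28 = 0
  (v - 5) = 280 / -28 = -10
  v = 5 + (-10) = -5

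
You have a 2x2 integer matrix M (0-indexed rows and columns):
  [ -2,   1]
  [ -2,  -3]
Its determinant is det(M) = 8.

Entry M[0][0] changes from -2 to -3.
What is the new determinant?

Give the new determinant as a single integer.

Answer: 11

Derivation:
det is linear in row 0: changing M[0][0] by delta changes det by delta * cofactor(0,0).
Cofactor C_00 = (-1)^(0+0) * minor(0,0) = -3
Entry delta = -3 - -2 = -1
Det delta = -1 * -3 = 3
New det = 8 + 3 = 11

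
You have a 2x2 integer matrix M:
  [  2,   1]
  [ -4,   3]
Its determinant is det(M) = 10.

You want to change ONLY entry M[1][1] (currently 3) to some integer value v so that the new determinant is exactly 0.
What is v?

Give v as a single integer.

Answer: -2

Derivation:
det is linear in entry M[1][1]: det = old_det + (v - 3) * C_11
Cofactor C_11 = 2
Want det = 0: 10 + (v - 3) * 2 = 0
  (v - 3) = -10 / 2 = -5
  v = 3 + (-5) = -2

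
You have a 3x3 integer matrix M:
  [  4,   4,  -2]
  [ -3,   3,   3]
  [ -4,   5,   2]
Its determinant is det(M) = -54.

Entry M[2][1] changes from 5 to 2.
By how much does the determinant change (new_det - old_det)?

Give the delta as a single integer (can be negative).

Cofactor C_21 = -6
Entry delta = 2 - 5 = -3
Det delta = entry_delta * cofactor = -3 * -6 = 18

Answer: 18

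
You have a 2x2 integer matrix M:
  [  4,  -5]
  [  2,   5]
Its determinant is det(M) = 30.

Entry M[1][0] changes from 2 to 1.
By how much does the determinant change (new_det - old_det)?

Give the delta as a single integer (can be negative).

Answer: -5

Derivation:
Cofactor C_10 = 5
Entry delta = 1 - 2 = -1
Det delta = entry_delta * cofactor = -1 * 5 = -5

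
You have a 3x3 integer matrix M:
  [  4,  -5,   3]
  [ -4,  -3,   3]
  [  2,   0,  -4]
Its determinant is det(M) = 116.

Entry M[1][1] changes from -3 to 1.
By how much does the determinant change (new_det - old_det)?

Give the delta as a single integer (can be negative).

Answer: -88

Derivation:
Cofactor C_11 = -22
Entry delta = 1 - -3 = 4
Det delta = entry_delta * cofactor = 4 * -22 = -88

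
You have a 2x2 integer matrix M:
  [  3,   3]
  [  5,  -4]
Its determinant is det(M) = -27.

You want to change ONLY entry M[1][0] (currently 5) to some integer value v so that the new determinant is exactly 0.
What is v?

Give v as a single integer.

Answer: -4

Derivation:
det is linear in entry M[1][0]: det = old_det + (v - 5) * C_10
Cofactor C_10 = -3
Want det = 0: -27 + (v - 5) * -3 = 0
  (v - 5) = 27 / -3 = -9
  v = 5 + (-9) = -4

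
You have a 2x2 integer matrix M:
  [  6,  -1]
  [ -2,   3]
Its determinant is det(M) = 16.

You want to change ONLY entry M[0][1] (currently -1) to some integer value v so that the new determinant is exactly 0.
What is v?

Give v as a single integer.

det is linear in entry M[0][1]: det = old_det + (v - -1) * C_01
Cofactor C_01 = 2
Want det = 0: 16 + (v - -1) * 2 = 0
  (v - -1) = -16 / 2 = -8
  v = -1 + (-8) = -9

Answer: -9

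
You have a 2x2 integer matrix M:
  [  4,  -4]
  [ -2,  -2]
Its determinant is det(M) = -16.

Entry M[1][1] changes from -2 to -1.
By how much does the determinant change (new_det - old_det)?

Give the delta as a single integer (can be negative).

Answer: 4

Derivation:
Cofactor C_11 = 4
Entry delta = -1 - -2 = 1
Det delta = entry_delta * cofactor = 1 * 4 = 4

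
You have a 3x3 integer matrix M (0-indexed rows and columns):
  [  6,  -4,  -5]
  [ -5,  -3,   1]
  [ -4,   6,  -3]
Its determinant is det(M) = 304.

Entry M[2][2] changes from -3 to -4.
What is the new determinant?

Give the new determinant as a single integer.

Answer: 342

Derivation:
det is linear in row 2: changing M[2][2] by delta changes det by delta * cofactor(2,2).
Cofactor C_22 = (-1)^(2+2) * minor(2,2) = -38
Entry delta = -4 - -3 = -1
Det delta = -1 * -38 = 38
New det = 304 + 38 = 342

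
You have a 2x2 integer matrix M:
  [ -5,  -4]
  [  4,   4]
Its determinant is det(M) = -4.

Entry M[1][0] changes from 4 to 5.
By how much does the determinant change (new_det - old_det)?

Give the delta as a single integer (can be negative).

Cofactor C_10 = 4
Entry delta = 5 - 4 = 1
Det delta = entry_delta * cofactor = 1 * 4 = 4

Answer: 4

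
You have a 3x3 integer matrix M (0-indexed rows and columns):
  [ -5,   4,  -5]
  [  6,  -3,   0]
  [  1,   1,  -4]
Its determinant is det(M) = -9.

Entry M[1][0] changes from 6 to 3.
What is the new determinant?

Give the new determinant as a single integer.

det is linear in row 1: changing M[1][0] by delta changes det by delta * cofactor(1,0).
Cofactor C_10 = (-1)^(1+0) * minor(1,0) = 11
Entry delta = 3 - 6 = -3
Det delta = -3 * 11 = -33
New det = -9 + -33 = -42

Answer: -42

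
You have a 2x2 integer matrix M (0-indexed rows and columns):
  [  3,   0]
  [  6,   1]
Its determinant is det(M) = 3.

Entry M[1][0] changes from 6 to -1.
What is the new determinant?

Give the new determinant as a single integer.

det is linear in row 1: changing M[1][0] by delta changes det by delta * cofactor(1,0).
Cofactor C_10 = (-1)^(1+0) * minor(1,0) = 0
Entry delta = -1 - 6 = -7
Det delta = -7 * 0 = 0
New det = 3 + 0 = 3

Answer: 3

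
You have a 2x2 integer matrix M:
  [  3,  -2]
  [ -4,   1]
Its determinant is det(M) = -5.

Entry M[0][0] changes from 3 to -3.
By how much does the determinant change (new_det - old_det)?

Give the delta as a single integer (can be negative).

Answer: -6

Derivation:
Cofactor C_00 = 1
Entry delta = -3 - 3 = -6
Det delta = entry_delta * cofactor = -6 * 1 = -6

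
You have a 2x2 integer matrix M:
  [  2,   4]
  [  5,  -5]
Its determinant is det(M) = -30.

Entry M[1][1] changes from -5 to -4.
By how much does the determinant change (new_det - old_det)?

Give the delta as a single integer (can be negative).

Answer: 2

Derivation:
Cofactor C_11 = 2
Entry delta = -4 - -5 = 1
Det delta = entry_delta * cofactor = 1 * 2 = 2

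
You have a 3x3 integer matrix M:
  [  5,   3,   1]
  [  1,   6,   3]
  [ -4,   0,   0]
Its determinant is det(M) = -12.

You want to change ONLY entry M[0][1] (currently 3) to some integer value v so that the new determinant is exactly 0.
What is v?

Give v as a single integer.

Answer: 2

Derivation:
det is linear in entry M[0][1]: det = old_det + (v - 3) * C_01
Cofactor C_01 = -12
Want det = 0: -12 + (v - 3) * -12 = 0
  (v - 3) = 12 / -12 = -1
  v = 3 + (-1) = 2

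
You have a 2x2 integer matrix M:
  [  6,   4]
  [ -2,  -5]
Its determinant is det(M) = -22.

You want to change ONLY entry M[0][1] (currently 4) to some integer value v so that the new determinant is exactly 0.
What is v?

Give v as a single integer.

det is linear in entry M[0][1]: det = old_det + (v - 4) * C_01
Cofactor C_01 = 2
Want det = 0: -22 + (v - 4) * 2 = 0
  (v - 4) = 22 / 2 = 11
  v = 4 + (11) = 15

Answer: 15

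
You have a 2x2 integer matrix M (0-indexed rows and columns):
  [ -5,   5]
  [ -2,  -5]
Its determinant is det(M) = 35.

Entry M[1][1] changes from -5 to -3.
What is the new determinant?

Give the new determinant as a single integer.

Answer: 25

Derivation:
det is linear in row 1: changing M[1][1] by delta changes det by delta * cofactor(1,1).
Cofactor C_11 = (-1)^(1+1) * minor(1,1) = -5
Entry delta = -3 - -5 = 2
Det delta = 2 * -5 = -10
New det = 35 + -10 = 25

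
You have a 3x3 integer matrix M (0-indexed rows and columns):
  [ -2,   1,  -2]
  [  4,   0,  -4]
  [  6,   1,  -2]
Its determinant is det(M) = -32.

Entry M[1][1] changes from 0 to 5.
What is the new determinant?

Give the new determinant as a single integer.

Answer: 48

Derivation:
det is linear in row 1: changing M[1][1] by delta changes det by delta * cofactor(1,1).
Cofactor C_11 = (-1)^(1+1) * minor(1,1) = 16
Entry delta = 5 - 0 = 5
Det delta = 5 * 16 = 80
New det = -32 + 80 = 48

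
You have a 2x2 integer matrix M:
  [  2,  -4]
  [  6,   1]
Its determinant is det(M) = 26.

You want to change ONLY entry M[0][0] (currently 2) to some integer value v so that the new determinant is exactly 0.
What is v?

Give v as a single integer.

det is linear in entry M[0][0]: det = old_det + (v - 2) * C_00
Cofactor C_00 = 1
Want det = 0: 26 + (v - 2) * 1 = 0
  (v - 2) = -26 / 1 = -26
  v = 2 + (-26) = -24

Answer: -24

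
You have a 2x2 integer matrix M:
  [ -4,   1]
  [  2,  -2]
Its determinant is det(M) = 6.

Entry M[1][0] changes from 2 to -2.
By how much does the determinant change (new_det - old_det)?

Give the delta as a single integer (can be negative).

Answer: 4

Derivation:
Cofactor C_10 = -1
Entry delta = -2 - 2 = -4
Det delta = entry_delta * cofactor = -4 * -1 = 4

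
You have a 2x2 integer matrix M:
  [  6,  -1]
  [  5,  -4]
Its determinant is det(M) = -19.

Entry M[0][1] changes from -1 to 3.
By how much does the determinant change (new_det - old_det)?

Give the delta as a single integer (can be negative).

Answer: -20

Derivation:
Cofactor C_01 = -5
Entry delta = 3 - -1 = 4
Det delta = entry_delta * cofactor = 4 * -5 = -20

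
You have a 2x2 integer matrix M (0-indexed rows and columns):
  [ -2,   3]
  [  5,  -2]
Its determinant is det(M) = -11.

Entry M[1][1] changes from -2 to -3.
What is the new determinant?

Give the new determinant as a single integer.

det is linear in row 1: changing M[1][1] by delta changes det by delta * cofactor(1,1).
Cofactor C_11 = (-1)^(1+1) * minor(1,1) = -2
Entry delta = -3 - -2 = -1
Det delta = -1 * -2 = 2
New det = -11 + 2 = -9

Answer: -9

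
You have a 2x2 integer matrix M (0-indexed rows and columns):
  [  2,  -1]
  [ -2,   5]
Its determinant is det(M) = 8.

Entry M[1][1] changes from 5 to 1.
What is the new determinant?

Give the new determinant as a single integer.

det is linear in row 1: changing M[1][1] by delta changes det by delta * cofactor(1,1).
Cofactor C_11 = (-1)^(1+1) * minor(1,1) = 2
Entry delta = 1 - 5 = -4
Det delta = -4 * 2 = -8
New det = 8 + -8 = 0

Answer: 0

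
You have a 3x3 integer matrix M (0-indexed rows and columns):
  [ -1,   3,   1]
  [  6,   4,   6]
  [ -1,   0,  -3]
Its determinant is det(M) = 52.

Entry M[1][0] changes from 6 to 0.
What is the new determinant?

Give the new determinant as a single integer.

Answer: -2

Derivation:
det is linear in row 1: changing M[1][0] by delta changes det by delta * cofactor(1,0).
Cofactor C_10 = (-1)^(1+0) * minor(1,0) = 9
Entry delta = 0 - 6 = -6
Det delta = -6 * 9 = -54
New det = 52 + -54 = -2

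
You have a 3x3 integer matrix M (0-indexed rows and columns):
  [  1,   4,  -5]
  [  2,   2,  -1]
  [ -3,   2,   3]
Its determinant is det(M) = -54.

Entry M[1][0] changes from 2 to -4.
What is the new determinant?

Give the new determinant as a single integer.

Answer: 78

Derivation:
det is linear in row 1: changing M[1][0] by delta changes det by delta * cofactor(1,0).
Cofactor C_10 = (-1)^(1+0) * minor(1,0) = -22
Entry delta = -4 - 2 = -6
Det delta = -6 * -22 = 132
New det = -54 + 132 = 78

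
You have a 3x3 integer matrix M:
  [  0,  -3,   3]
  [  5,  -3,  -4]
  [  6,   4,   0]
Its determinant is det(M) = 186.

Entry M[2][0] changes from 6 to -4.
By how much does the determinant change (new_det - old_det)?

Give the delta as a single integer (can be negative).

Answer: -210

Derivation:
Cofactor C_20 = 21
Entry delta = -4 - 6 = -10
Det delta = entry_delta * cofactor = -10 * 21 = -210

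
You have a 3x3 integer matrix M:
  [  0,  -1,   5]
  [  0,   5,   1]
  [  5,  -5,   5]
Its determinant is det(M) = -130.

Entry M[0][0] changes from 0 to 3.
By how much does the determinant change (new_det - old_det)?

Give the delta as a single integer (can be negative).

Cofactor C_00 = 30
Entry delta = 3 - 0 = 3
Det delta = entry_delta * cofactor = 3 * 30 = 90

Answer: 90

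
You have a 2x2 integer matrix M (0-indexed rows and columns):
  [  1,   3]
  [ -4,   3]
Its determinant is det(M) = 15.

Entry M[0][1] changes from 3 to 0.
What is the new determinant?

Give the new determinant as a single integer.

det is linear in row 0: changing M[0][1] by delta changes det by delta * cofactor(0,1).
Cofactor C_01 = (-1)^(0+1) * minor(0,1) = 4
Entry delta = 0 - 3 = -3
Det delta = -3 * 4 = -12
New det = 15 + -12 = 3

Answer: 3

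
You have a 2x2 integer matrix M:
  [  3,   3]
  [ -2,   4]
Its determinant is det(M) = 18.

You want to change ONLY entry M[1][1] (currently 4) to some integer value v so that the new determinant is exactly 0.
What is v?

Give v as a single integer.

Answer: -2

Derivation:
det is linear in entry M[1][1]: det = old_det + (v - 4) * C_11
Cofactor C_11 = 3
Want det = 0: 18 + (v - 4) * 3 = 0
  (v - 4) = -18 / 3 = -6
  v = 4 + (-6) = -2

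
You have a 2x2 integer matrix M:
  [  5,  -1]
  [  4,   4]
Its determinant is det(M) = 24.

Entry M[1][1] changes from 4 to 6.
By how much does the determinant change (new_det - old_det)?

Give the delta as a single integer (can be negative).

Cofactor C_11 = 5
Entry delta = 6 - 4 = 2
Det delta = entry_delta * cofactor = 2 * 5 = 10

Answer: 10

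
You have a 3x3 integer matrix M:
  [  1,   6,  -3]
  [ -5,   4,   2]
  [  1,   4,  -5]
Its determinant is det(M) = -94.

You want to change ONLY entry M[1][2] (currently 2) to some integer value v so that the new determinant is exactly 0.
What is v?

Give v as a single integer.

Answer: 49

Derivation:
det is linear in entry M[1][2]: det = old_det + (v - 2) * C_12
Cofactor C_12 = 2
Want det = 0: -94 + (v - 2) * 2 = 0
  (v - 2) = 94 / 2 = 47
  v = 2 + (47) = 49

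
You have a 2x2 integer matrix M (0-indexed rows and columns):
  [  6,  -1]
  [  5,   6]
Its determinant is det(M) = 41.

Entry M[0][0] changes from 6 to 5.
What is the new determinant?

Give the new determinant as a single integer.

Answer: 35

Derivation:
det is linear in row 0: changing M[0][0] by delta changes det by delta * cofactor(0,0).
Cofactor C_00 = (-1)^(0+0) * minor(0,0) = 6
Entry delta = 5 - 6 = -1
Det delta = -1 * 6 = -6
New det = 41 + -6 = 35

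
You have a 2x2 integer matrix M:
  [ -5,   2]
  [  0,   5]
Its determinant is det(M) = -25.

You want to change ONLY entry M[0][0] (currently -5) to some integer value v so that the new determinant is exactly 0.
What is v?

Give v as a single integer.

det is linear in entry M[0][0]: det = old_det + (v - -5) * C_00
Cofactor C_00 = 5
Want det = 0: -25 + (v - -5) * 5 = 0
  (v - -5) = 25 / 5 = 5
  v = -5 + (5) = 0

Answer: 0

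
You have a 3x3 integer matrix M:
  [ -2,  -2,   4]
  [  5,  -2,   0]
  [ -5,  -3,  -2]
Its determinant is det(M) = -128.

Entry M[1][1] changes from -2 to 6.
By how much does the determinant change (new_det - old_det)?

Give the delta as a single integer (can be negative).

Answer: 192

Derivation:
Cofactor C_11 = 24
Entry delta = 6 - -2 = 8
Det delta = entry_delta * cofactor = 8 * 24 = 192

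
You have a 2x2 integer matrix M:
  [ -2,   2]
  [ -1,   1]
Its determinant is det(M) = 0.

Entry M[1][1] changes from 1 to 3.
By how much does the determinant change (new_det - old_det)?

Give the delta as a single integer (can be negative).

Answer: -4

Derivation:
Cofactor C_11 = -2
Entry delta = 3 - 1 = 2
Det delta = entry_delta * cofactor = 2 * -2 = -4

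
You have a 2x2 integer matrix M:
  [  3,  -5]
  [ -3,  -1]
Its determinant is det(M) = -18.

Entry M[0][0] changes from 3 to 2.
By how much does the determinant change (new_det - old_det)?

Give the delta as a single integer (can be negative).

Answer: 1

Derivation:
Cofactor C_00 = -1
Entry delta = 2 - 3 = -1
Det delta = entry_delta * cofactor = -1 * -1 = 1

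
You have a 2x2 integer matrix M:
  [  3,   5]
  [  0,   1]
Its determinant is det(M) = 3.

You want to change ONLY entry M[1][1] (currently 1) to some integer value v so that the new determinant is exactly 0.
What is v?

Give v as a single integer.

det is linear in entry M[1][1]: det = old_det + (v - 1) * C_11
Cofactor C_11 = 3
Want det = 0: 3 + (v - 1) * 3 = 0
  (v - 1) = -3 / 3 = -1
  v = 1 + (-1) = 0

Answer: 0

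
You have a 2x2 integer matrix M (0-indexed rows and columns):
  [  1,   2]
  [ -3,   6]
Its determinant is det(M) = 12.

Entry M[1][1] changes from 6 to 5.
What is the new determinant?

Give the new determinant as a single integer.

Answer: 11

Derivation:
det is linear in row 1: changing M[1][1] by delta changes det by delta * cofactor(1,1).
Cofactor C_11 = (-1)^(1+1) * minor(1,1) = 1
Entry delta = 5 - 6 = -1
Det delta = -1 * 1 = -1
New det = 12 + -1 = 11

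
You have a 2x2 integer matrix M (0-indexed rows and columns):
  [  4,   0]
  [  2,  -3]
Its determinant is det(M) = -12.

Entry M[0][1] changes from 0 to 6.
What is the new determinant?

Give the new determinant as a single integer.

Answer: -24

Derivation:
det is linear in row 0: changing M[0][1] by delta changes det by delta * cofactor(0,1).
Cofactor C_01 = (-1)^(0+1) * minor(0,1) = -2
Entry delta = 6 - 0 = 6
Det delta = 6 * -2 = -12
New det = -12 + -12 = -24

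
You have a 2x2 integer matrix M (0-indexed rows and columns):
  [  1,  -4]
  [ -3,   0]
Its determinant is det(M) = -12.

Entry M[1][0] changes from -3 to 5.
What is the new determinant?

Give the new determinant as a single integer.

Answer: 20

Derivation:
det is linear in row 1: changing M[1][0] by delta changes det by delta * cofactor(1,0).
Cofactor C_10 = (-1)^(1+0) * minor(1,0) = 4
Entry delta = 5 - -3 = 8
Det delta = 8 * 4 = 32
New det = -12 + 32 = 20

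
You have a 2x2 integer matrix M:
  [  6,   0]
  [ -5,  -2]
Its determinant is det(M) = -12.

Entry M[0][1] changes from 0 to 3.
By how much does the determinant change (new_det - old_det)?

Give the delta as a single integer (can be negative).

Answer: 15

Derivation:
Cofactor C_01 = 5
Entry delta = 3 - 0 = 3
Det delta = entry_delta * cofactor = 3 * 5 = 15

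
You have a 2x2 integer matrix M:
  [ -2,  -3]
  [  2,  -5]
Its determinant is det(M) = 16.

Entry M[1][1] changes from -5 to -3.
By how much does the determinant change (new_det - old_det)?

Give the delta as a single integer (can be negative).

Answer: -4

Derivation:
Cofactor C_11 = -2
Entry delta = -3 - -5 = 2
Det delta = entry_delta * cofactor = 2 * -2 = -4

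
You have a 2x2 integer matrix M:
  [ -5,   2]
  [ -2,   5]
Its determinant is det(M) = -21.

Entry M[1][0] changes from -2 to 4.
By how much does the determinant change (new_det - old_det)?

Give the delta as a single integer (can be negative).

Cofactor C_10 = -2
Entry delta = 4 - -2 = 6
Det delta = entry_delta * cofactor = 6 * -2 = -12

Answer: -12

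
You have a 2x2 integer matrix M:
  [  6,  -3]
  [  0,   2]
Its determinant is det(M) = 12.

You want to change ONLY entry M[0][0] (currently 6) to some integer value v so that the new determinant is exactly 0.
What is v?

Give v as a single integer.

Answer: 0

Derivation:
det is linear in entry M[0][0]: det = old_det + (v - 6) * C_00
Cofactor C_00 = 2
Want det = 0: 12 + (v - 6) * 2 = 0
  (v - 6) = -12 / 2 = -6
  v = 6 + (-6) = 0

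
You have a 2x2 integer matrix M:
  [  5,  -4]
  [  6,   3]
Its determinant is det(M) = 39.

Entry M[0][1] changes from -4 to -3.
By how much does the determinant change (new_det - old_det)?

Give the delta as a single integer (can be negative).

Answer: -6

Derivation:
Cofactor C_01 = -6
Entry delta = -3 - -4 = 1
Det delta = entry_delta * cofactor = 1 * -6 = -6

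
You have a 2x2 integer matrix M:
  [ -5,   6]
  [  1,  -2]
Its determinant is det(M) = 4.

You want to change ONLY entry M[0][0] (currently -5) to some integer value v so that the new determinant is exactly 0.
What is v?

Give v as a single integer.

det is linear in entry M[0][0]: det = old_det + (v - -5) * C_00
Cofactor C_00 = -2
Want det = 0: 4 + (v - -5) * -2 = 0
  (v - -5) = -4 / -2 = 2
  v = -5 + (2) = -3

Answer: -3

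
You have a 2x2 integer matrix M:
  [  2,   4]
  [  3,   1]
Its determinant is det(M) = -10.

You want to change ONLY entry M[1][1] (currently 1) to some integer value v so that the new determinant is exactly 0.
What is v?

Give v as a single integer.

Answer: 6

Derivation:
det is linear in entry M[1][1]: det = old_det + (v - 1) * C_11
Cofactor C_11 = 2
Want det = 0: -10 + (v - 1) * 2 = 0
  (v - 1) = 10 / 2 = 5
  v = 1 + (5) = 6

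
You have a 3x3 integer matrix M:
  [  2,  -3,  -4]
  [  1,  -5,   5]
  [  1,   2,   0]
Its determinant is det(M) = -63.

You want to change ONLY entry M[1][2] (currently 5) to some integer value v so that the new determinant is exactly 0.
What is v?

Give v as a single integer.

det is linear in entry M[1][2]: det = old_det + (v - 5) * C_12
Cofactor C_12 = -7
Want det = 0: -63 + (v - 5) * -7 = 0
  (v - 5) = 63 / -7 = -9
  v = 5 + (-9) = -4

Answer: -4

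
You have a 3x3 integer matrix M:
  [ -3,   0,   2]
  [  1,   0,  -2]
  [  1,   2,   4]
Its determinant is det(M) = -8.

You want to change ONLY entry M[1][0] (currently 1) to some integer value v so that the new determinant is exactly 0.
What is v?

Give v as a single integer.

det is linear in entry M[1][0]: det = old_det + (v - 1) * C_10
Cofactor C_10 = 4
Want det = 0: -8 + (v - 1) * 4 = 0
  (v - 1) = 8 / 4 = 2
  v = 1 + (2) = 3

Answer: 3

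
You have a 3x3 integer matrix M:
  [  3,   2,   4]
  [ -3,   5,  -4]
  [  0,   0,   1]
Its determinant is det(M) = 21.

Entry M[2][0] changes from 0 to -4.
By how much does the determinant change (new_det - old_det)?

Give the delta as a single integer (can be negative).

Cofactor C_20 = -28
Entry delta = -4 - 0 = -4
Det delta = entry_delta * cofactor = -4 * -28 = 112

Answer: 112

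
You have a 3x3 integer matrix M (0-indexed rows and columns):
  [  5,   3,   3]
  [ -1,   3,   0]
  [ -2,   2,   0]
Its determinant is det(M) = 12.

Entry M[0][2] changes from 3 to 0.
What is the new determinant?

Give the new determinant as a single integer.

Answer: 0

Derivation:
det is linear in row 0: changing M[0][2] by delta changes det by delta * cofactor(0,2).
Cofactor C_02 = (-1)^(0+2) * minor(0,2) = 4
Entry delta = 0 - 3 = -3
Det delta = -3 * 4 = -12
New det = 12 + -12 = 0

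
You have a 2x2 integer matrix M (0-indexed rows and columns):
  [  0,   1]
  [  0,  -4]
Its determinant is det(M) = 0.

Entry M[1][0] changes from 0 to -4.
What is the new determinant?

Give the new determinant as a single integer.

Answer: 4

Derivation:
det is linear in row 1: changing M[1][0] by delta changes det by delta * cofactor(1,0).
Cofactor C_10 = (-1)^(1+0) * minor(1,0) = -1
Entry delta = -4 - 0 = -4
Det delta = -4 * -1 = 4
New det = 0 + 4 = 4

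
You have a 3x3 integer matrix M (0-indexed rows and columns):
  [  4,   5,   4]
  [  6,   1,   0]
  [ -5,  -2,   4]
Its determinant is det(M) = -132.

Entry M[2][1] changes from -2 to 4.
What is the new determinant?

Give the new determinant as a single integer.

det is linear in row 2: changing M[2][1] by delta changes det by delta * cofactor(2,1).
Cofactor C_21 = (-1)^(2+1) * minor(2,1) = 24
Entry delta = 4 - -2 = 6
Det delta = 6 * 24 = 144
New det = -132 + 144 = 12

Answer: 12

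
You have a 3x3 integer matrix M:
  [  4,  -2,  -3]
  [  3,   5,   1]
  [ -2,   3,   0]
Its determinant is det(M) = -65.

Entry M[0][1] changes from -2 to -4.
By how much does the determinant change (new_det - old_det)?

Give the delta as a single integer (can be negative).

Answer: 4

Derivation:
Cofactor C_01 = -2
Entry delta = -4 - -2 = -2
Det delta = entry_delta * cofactor = -2 * -2 = 4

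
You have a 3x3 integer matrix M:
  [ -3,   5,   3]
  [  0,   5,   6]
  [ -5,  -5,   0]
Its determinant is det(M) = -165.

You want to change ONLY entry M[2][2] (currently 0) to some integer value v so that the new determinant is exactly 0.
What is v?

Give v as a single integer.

det is linear in entry M[2][2]: det = old_det + (v - 0) * C_22
Cofactor C_22 = -15
Want det = 0: -165 + (v - 0) * -15 = 0
  (v - 0) = 165 / -15 = -11
  v = 0 + (-11) = -11

Answer: -11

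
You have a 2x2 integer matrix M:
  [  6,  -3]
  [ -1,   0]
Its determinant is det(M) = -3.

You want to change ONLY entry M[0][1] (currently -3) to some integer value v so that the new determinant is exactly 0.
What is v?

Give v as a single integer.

det is linear in entry M[0][1]: det = old_det + (v - -3) * C_01
Cofactor C_01 = 1
Want det = 0: -3 + (v - -3) * 1 = 0
  (v - -3) = 3 / 1 = 3
  v = -3 + (3) = 0

Answer: 0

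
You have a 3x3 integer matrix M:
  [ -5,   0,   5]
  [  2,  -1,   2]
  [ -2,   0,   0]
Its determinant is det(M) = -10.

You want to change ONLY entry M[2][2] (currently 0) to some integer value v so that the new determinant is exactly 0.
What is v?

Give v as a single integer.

det is linear in entry M[2][2]: det = old_det + (v - 0) * C_22
Cofactor C_22 = 5
Want det = 0: -10 + (v - 0) * 5 = 0
  (v - 0) = 10 / 5 = 2
  v = 0 + (2) = 2

Answer: 2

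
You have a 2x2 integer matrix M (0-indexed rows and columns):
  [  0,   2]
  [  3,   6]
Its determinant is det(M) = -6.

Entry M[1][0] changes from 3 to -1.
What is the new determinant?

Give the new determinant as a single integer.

Answer: 2

Derivation:
det is linear in row 1: changing M[1][0] by delta changes det by delta * cofactor(1,0).
Cofactor C_10 = (-1)^(1+0) * minor(1,0) = -2
Entry delta = -1 - 3 = -4
Det delta = -4 * -2 = 8
New det = -6 + 8 = 2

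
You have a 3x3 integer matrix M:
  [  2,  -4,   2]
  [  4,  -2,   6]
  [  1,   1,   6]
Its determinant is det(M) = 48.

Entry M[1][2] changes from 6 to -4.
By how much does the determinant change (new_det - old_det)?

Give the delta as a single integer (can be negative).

Answer: 60

Derivation:
Cofactor C_12 = -6
Entry delta = -4 - 6 = -10
Det delta = entry_delta * cofactor = -10 * -6 = 60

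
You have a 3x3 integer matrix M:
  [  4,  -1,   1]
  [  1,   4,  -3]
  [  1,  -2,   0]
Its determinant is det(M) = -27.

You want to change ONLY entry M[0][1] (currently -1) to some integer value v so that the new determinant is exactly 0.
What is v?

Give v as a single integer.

det is linear in entry M[0][1]: det = old_det + (v - -1) * C_01
Cofactor C_01 = -3
Want det = 0: -27 + (v - -1) * -3 = 0
  (v - -1) = 27 / -3 = -9
  v = -1 + (-9) = -10

Answer: -10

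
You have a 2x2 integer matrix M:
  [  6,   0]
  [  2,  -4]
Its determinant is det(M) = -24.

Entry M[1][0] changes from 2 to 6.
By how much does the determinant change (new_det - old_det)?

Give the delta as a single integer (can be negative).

Answer: 0

Derivation:
Cofactor C_10 = 0
Entry delta = 6 - 2 = 4
Det delta = entry_delta * cofactor = 4 * 0 = 0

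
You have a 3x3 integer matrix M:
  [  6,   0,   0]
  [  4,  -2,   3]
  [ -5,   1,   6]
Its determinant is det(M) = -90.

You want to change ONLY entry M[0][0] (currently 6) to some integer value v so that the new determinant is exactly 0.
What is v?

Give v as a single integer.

Answer: 0

Derivation:
det is linear in entry M[0][0]: det = old_det + (v - 6) * C_00
Cofactor C_00 = -15
Want det = 0: -90 + (v - 6) * -15 = 0
  (v - 6) = 90 / -15 = -6
  v = 6 + (-6) = 0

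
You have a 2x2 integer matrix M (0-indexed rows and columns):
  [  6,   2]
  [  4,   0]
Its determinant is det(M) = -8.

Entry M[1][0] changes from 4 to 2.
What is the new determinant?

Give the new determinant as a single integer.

Answer: -4

Derivation:
det is linear in row 1: changing M[1][0] by delta changes det by delta * cofactor(1,0).
Cofactor C_10 = (-1)^(1+0) * minor(1,0) = -2
Entry delta = 2 - 4 = -2
Det delta = -2 * -2 = 4
New det = -8 + 4 = -4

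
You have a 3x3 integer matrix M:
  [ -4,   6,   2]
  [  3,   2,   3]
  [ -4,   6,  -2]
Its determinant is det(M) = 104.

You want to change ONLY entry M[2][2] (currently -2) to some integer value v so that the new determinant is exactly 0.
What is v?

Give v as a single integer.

det is linear in entry M[2][2]: det = old_det + (v - -2) * C_22
Cofactor C_22 = -26
Want det = 0: 104 + (v - -2) * -26 = 0
  (v - -2) = -104 / -26 = 4
  v = -2 + (4) = 2

Answer: 2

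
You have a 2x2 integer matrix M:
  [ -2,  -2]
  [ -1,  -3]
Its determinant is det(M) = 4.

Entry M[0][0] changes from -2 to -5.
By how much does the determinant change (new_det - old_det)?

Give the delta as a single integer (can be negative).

Cofactor C_00 = -3
Entry delta = -5 - -2 = -3
Det delta = entry_delta * cofactor = -3 * -3 = 9

Answer: 9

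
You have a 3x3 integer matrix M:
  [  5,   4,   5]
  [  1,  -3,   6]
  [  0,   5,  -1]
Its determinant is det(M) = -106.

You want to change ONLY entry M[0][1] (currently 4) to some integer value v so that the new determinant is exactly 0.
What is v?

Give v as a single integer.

Answer: 110

Derivation:
det is linear in entry M[0][1]: det = old_det + (v - 4) * C_01
Cofactor C_01 = 1
Want det = 0: -106 + (v - 4) * 1 = 0
  (v - 4) = 106 / 1 = 106
  v = 4 + (106) = 110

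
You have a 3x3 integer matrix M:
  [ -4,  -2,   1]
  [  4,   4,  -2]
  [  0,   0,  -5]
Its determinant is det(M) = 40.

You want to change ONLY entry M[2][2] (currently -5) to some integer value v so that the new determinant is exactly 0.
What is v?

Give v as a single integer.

Answer: 0

Derivation:
det is linear in entry M[2][2]: det = old_det + (v - -5) * C_22
Cofactor C_22 = -8
Want det = 0: 40 + (v - -5) * -8 = 0
  (v - -5) = -40 / -8 = 5
  v = -5 + (5) = 0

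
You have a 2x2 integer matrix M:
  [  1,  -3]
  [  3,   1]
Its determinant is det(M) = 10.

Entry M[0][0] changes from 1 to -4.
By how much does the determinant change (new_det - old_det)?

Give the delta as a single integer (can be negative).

Answer: -5

Derivation:
Cofactor C_00 = 1
Entry delta = -4 - 1 = -5
Det delta = entry_delta * cofactor = -5 * 1 = -5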